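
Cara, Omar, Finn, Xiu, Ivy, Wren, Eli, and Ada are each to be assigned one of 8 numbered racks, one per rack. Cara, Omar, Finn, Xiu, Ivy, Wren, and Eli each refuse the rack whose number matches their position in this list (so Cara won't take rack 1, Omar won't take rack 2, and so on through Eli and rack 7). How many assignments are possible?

16687

Let Aᵢ (for 1 ≤ i ≤ 7) be the placements that put person i in their forbidden rack. Any j of these fix j positions, leaving (8−j)! ways to fill the rest, and there are C(7,j) ways to pick which j.
By inclusion–exclusion, the number of valid placements is Σ_{j=0}^{7} (−1)^j C(7,j)·(8−j)!.
Computing: 40320 − 35280 + 15120 − 4200 + 840 − 126 + 14 − 1 = 16687.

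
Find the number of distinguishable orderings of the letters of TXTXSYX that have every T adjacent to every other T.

Treat the 2 copies of T as a single block. The multiset to arrange is then {TT, S, X, X, X, Y}, 6 items in all.
That gives (6)!/(3!) = 120 arrangements.

120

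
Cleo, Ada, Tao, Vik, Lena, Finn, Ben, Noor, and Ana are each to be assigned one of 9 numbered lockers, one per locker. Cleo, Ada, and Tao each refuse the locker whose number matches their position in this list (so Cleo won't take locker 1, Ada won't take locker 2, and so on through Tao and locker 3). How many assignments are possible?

256320

Let Aᵢ (for i ∈ {1, 2, 3}) be the placements that put person i in their forbidden locker. Any j of these fix j positions, leaving (9−j)! ways to fill the rest, and there are C(3,j) ways to pick which j.
By inclusion–exclusion, the number of valid placements is Σ_{j=0}^{3} (−1)^j C(3,j)·(9−j)!.
Computing: 362880 − 120960 + 15120 − 720 = 256320.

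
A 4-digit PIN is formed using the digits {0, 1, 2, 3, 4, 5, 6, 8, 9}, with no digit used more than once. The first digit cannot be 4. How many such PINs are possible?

2688

The first digit has 9−1 = 8 choices (anything except 4).
The remaining 3 digits are filled from the other 8 symbols without repetition: 8 × 7 × 6 = 336.
Total: 8 × 336 = 2688.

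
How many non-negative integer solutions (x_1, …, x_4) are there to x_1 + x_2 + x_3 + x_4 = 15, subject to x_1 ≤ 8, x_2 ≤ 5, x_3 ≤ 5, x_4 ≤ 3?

By stars and bars, unrestricted non-negative solutions to x_1+…+x_4 = 15 number C(15+3,3) = 816.
Subtract solutions that violate a single cap (substitute x_i' = x_i − (cap_i+1)): x_1 ≥ 9 gives C(9,3) = 84; x_2 ≥ 6 gives C(12,3) = 220; x_3 ≥ 6 gives C(12,3) = 220; x_4 ≥ 4 gives C(14,3) = 364. Together 888.
Add back pairs where two caps are both exceeded: 1 + 1 + 10 + 20 + 56 + 56 = 144.
By inclusion–exclusion the count is 816 − 888 + 144 = 72.

72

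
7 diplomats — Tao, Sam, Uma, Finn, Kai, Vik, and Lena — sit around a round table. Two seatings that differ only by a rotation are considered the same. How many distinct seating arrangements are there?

720

Seat Tao anywhere (absorbing the rotational symmetry), then permute the other 6: (6)! = 720.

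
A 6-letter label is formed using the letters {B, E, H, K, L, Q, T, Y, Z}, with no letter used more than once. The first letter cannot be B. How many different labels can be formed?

The first letter has 9−1 = 8 choices (anything except B).
The remaining 5 letters are filled from the other 8 symbols without repetition: 8 × 7 × 6 × 5 × 4 = 6720.
Total: 8 × 6720 = 53760.

53760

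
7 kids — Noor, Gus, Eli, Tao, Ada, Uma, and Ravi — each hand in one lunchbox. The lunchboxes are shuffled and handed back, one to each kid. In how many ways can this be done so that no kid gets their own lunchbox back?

Let Aᵢ be the assignments in which kid i gets their own lunchbox. We want the size of the complement of A₁∪…∪A_7.
By inclusion–exclusion this is Σ_{j=0}^{7} (−1)^j C(7,j)·(7−j)!.
Computing: 5040 − 5040 + 2520 − 840 + 210 − 42 + 7 − 1 = 1854.

1854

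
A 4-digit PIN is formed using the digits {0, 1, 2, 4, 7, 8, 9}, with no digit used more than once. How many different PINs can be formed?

Choose and order 4 of the 7 symbols: the first digit has 7 options, the next 6, then 5, 4.
That product is 7 × 6 × 5 × 4 = 840.

840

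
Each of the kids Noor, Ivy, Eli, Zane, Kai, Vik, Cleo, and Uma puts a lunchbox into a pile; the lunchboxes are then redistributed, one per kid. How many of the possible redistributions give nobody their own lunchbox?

14833

Count assignments avoiding every fixed point. For any j of the 8 kids fixed to their own lunchbox, the other 8−j can be arranged in (8−j)! ways.
By inclusion–exclusion this is Σ_{j=0}^{8} (−1)^j C(8,j)·(8−j)!.
Computing: 40320 − 40320 + 20160 − 6720 + 1680 − 336 + 56 − 8 + 1 = 14833.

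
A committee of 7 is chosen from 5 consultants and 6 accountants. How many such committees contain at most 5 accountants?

325

Split by how many accountants are chosen (0 through 5).
Sum: C(6,0)·C(5,7) + C(6,1)·C(5,6) + C(6,2)·C(5,5) + C(6,3)·C(5,4) + C(6,4)·C(5,3) + C(6,5)·C(5,2) = 0 + 0 + 15 + 100 + 150 + 60 = 325.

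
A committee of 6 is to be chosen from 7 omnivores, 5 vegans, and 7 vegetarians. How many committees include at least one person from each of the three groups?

22295

With no constraint there are C(19,6) = 27132 possible selections.
Selections missing a whole group: no omnivores → C(12,6) = 924; no vegans → C(14,6) = 3003; no vegetarians → C(12,6) = 924.
Add back selections omitting two groups (i.e. drawn from a single group): C(7,6) + C(5,6) + C(7,6) = 14.
By inclusion–exclusion: 27132 − 4851 + 14 = 22295.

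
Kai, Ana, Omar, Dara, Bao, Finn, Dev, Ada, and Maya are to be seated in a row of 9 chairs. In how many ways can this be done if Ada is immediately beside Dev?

Treat {Ada, Dev} as a single unit. There are 8 units to order, and the pair itself can be ordered 2 ways.
That gives 2 × 8! = 2 × 40320 = 80640.

80640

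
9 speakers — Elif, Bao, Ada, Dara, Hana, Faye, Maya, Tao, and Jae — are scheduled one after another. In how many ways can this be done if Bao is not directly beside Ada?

Of the 9! = 362880 arrangements, those with Bao and Ada adjacent number 2 × 8! = 80640 (treat the pair as a block with 2 internal orders).
So 362880 − 80640 = 282240 arrangements keep them apart.

282240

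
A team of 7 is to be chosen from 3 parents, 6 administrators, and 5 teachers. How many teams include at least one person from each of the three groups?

With no constraint there are C(14,7) = 3432 possible selections.
Selections missing a whole group: no parents → C(11,7) = 330; no administrators → C(8,7) = 8; no teachers → C(9,7) = 36.
Add back selections omitting two groups (i.e. drawn from a single group): C(3,7) + C(6,7) + C(5,7) = 0.
By inclusion–exclusion: 3432 − 374 + 0 = 3058.

3058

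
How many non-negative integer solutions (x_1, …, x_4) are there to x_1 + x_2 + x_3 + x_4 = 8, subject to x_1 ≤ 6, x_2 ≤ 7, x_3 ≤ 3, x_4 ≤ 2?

73

Without the upper bounds there are C(11,3) = 165 ways to split 8 among 4 variables.
Subtract solutions that violate a single cap (substitute x_i' = x_i − (cap_i+1)): x_1 ≥ 7 gives C(4,3) = 4; x_2 ≥ 8 gives C(3,3) = 1; x_3 ≥ 4 gives C(7,3) = 35; x_4 ≥ 3 gives C(8,3) = 56. Together 96.
Add back pairs where two caps are both exceeded: 0 + 0 + 0 + 0 + 0 + 4 = 4.
By inclusion–exclusion the count is 165 − 96 + 4 = 73.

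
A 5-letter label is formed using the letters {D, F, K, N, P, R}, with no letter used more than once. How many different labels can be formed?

720

This is a permutation of 5 out of 6: P(6,5) = 6!/1!.
That product is 6 × 5 × 4 × 3 × 2 = 720.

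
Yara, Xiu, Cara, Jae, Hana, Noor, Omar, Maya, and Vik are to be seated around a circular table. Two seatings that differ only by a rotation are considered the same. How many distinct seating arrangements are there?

Seat Yara anywhere (absorbing the rotational symmetry), then permute the other 8: (8)! = 40320.

40320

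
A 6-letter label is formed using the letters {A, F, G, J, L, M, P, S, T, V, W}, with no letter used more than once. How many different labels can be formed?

332640

With no repetition, fill the 6 letters in order: 11 choices, then 10, down to 6.
That product is 11 × 10 × 9 × 8 × 7 × 6 = 332640.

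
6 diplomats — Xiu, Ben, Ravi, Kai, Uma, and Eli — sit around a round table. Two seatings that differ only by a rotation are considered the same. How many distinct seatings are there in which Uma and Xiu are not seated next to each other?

All circular seatings of 6 people number (5)! = 120.
Those with Uma next to Xiu: fuse the pair into one unit and seat 5 units around a circle — 2·(4)! = 48.
Subtracting, 120 − 48 = 72.

72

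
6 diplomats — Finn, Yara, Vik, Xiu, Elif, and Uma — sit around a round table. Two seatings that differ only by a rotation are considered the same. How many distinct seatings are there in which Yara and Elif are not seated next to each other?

72

Without the restriction there are (5)! = 120 seatings.
Those with Yara next to Elif: fuse the pair into one unit and seat 5 units around a circle — 2·(4)! = 48.
Subtracting, 120 − 48 = 72.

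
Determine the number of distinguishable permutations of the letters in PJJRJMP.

420

Letter multiplicities in PJJRJMP: J×3, M×1, P×2, R×1.
So there are 7! / (3!·2!) = 420 distinguishable arrangements.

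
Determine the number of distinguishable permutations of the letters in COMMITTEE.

45360

COMMITTEE has 9 letters with E appearing twice, M appearing twice, and T appearing twice.
The number of distinct arrangements is 9!/(2!·2!·2!) = 362880/8 = 45360.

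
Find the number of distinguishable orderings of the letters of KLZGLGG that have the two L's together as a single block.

Treat the 2 copies of L as a single block. The multiset to arrange is then {LL, G, G, G, K, Z}, 6 items in all.
That gives (6)!/(3!) = 120 arrangements.

120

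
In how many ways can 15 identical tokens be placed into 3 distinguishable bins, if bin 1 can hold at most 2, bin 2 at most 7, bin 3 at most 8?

Without the upper bounds there are C(17,2) = 136 ways to split 15 among 3 bins.
Subtract solutions that violate a single cap (substitute x_i' = x_i − (cap_i+1)): x_1 ≥ 3 gives C(14,2) = 91; x_2 ≥ 8 gives C(9,2) = 36; x_3 ≥ 9 gives C(8,2) = 28. Together 155.
Add back pairs where two caps are both exceeded: 15 + 10 + 0 = 25.
By inclusion–exclusion the count is 136 − 155 + 25 = 6.

6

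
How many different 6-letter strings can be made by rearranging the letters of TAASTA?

TAASTA has 6 letters with A appearing 3 times and T appearing twice.
Dividing 6! = 720 by 3!·2! = 12 for the repeated letters gives 60.

60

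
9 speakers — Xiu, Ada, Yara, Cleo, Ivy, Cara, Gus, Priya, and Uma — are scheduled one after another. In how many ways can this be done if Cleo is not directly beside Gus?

Of the 9! = 362880 arrangements, those with Cleo and Gus adjacent number 2 × 8! = 80640 (treat the pair as a block with 2 internal orders).
So 362880 − 80640 = 282240 arrangements keep them apart.

282240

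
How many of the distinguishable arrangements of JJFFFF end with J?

Fix J in the last position and arrange the remaining 5 letters.
Those 5 letters have F appearing 4 times, giving (5)!/(4!) = 5.

5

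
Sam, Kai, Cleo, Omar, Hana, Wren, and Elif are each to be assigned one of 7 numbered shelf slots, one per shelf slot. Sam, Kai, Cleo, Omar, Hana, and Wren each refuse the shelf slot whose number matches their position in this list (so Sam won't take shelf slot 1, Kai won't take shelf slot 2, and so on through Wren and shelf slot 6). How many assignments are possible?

2119

Let Aᵢ (for 1 ≤ i ≤ 6) be the placements that put person i in their forbidden shelf slot. Any j of these fix j positions, leaving (7−j)! ways to fill the rest, and there are C(6,j) ways to pick which j.
By inclusion–exclusion, the number of valid placements is Σ_{j=0}^{6} (−1)^j C(6,j)·(7−j)!.
Computing: 5040 − 4320 + 1800 − 480 + 90 − 12 + 1 = 2119.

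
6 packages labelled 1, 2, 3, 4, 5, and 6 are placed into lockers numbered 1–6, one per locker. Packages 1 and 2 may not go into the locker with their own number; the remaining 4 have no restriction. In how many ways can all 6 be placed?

504

Let Aᵢ (for i ∈ {1, 2}) be the placements that put package i in its forbidden locker. Any j of these fix j positions, leaving (6−j)! ways to fill the rest, and there are C(2,j) ways to pick which j.
By inclusion–exclusion, the number of valid placements is Σ_{j=0}^{2} (−1)^j C(2,j)·(6−j)!.
Computing: 720 − 240 + 24 = 504.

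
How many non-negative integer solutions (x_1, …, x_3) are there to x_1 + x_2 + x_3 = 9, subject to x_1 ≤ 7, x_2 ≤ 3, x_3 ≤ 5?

21

By stars and bars, unrestricted non-negative solutions to x_1+…+x_3 = 9 number C(9+2,2) = 55.
Subtract solutions that violate a single cap (substitute x_i' = x_i − (cap_i+1)): x_1 ≥ 8 gives C(3,2) = 3; x_2 ≥ 4 gives C(7,2) = 21; x_3 ≥ 6 gives C(5,2) = 10. Together 34.
No two caps can be exceeded simultaneously, so the pair terms are all 0.
By inclusion–exclusion the count is 55 − 34 + 0 = 21.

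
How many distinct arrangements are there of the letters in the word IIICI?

5

IIICI has 5 letters with I appearing 4 times.
Dividing 5! = 120 by 4! = 24 for the repeated letters gives 5.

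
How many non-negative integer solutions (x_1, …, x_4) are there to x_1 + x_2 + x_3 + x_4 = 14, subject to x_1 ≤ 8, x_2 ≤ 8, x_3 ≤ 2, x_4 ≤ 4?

90

Ignoring the caps, the number of non-negative solutions to x_1+…+x_4 = 14 is C(17,3) = 680.
Subtract solutions that violate a single cap (substitute x_i' = x_i − (cap_i+1)): x_1 ≥ 9 gives C(8,3) = 56; x_2 ≥ 9 gives C(8,3) = 56; x_3 ≥ 3 gives C(14,3) = 364; x_4 ≥ 5 gives C(12,3) = 220. Together 696.
Add back pairs where two caps are both exceeded: 0 + 10 + 1 + 10 + 1 + 84 = 106.
By inclusion–exclusion the count is 680 − 696 + 106 = 90.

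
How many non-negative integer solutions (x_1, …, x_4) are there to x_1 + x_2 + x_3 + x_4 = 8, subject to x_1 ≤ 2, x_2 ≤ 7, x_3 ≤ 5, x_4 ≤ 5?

By stars and bars, unrestricted non-negative solutions to x_1+…+x_4 = 8 number C(8+3,3) = 165.
Subtract solutions that violate a single cap (substitute x_i' = x_i − (cap_i+1)): x_1 ≥ 3 gives C(8,3) = 56; x_2 ≥ 8 gives C(3,3) = 1; x_3 ≥ 6 gives C(5,3) = 10; x_4 ≥ 6 gives C(5,3) = 10. Together 77.
No two caps can be exceeded simultaneously, so the pair terms are all 0.
By inclusion–exclusion the count is 165 − 77 + 0 = 88.

88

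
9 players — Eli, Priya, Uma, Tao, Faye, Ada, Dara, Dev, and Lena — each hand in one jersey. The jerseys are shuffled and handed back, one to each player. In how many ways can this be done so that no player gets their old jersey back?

133496

Let Aᵢ be the assignments in which player i gets their old jersey. We want the size of the complement of A₁∪…∪A_9.
By inclusion–exclusion this is Σ_{j=0}^{9} (−1)^j C(9,j)·(9−j)!.
Computing: 362880 − 362880 + 181440 − 60480 + 15120 − 3024 + 504 − 72 + 9 − 1 = 133496.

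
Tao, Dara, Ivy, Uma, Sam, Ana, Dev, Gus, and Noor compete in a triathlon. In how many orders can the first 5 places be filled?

15120

There are 9 choices for 1st place, 8 for 2nd, and so on down to 5 for position 5.
That gives 9 × 8 × 7 × 6 × 5 = 15120.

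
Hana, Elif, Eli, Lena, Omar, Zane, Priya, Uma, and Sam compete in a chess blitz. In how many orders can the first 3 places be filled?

504

There are 9 choices for 1st place, 8 for 2nd, and 7 for 3rd.
That gives 9 × 8 × 7 = 504.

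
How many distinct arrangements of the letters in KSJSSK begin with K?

Fix K in the first position and arrange the remaining 5 letters.
Those 5 letters have S appearing 3 times, giving (5)!/(3!) = 20.

20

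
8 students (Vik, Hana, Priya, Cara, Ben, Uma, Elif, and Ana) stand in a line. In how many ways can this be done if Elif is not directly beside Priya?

There are 8! = 40320 arrangements in all. If Elif and Priya are adjacent, merging them into one block gives 2·(7)! = 10080 arrangements.
Complementary counting: 40320 − 10080 = 30240.

30240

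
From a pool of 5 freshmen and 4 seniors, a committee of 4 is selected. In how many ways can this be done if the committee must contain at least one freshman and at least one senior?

120

Total 4-person selections from all 9: C(9,4) = 126.
Selections missing a whole group: no freshmen → C(4,4) = 1; no seniors → C(5,4) = 5.
Both groups omitted at once is impossible, so 126 − 6 = 120.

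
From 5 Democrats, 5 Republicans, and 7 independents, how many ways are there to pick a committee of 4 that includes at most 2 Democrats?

Split by how many Democrats are chosen (0 through 2).
Sum: C(5,0)·C(12,4) + C(5,1)·C(12,3) + C(5,2)·C(12,2) = 495 + 1100 + 660 = 2255.

2255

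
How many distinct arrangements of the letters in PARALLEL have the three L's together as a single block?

Treat the 3 copies of L as a single block. The multiset to arrange is then {LLL, A, A, E, P, R}, 6 items in all.
That gives (6)!/(2!) = 360 arrangements.

360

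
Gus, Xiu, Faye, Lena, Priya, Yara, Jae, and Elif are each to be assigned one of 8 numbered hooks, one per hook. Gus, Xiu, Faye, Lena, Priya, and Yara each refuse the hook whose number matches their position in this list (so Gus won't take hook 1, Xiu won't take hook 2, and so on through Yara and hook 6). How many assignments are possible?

Let Aᵢ (for 1 ≤ i ≤ 6) be the placements that put person i in their forbidden hook. Any j of these fix j positions, leaving (8−j)! ways to fill the rest, and there are C(6,j) ways to pick which j.
By inclusion–exclusion, the number of valid placements is Σ_{j=0}^{6} (−1)^j C(6,j)·(8−j)!.
Computing: 40320 − 30240 + 10800 − 2400 + 360 − 36 + 2 = 18806.

18806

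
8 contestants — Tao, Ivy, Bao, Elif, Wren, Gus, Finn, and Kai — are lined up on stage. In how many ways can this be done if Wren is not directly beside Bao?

30240

There are 8! = 40320 arrangements in all. If Wren and Bao are adjacent, merging them into one block gives 2·(7)! = 10080 arrangements.
Complementary counting: 40320 − 10080 = 30240.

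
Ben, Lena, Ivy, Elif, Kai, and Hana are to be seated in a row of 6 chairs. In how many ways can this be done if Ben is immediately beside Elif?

Glue Ben and Elif into one block (2 internal orders), leaving 5 units to arrange in a row.
So the count is 2·(5)! = 240.

240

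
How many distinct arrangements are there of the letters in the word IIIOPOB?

Letter multiplicities in IIIOPOB: B×1, I×3, O×2, P×1.
The number of distinct arrangements is 7!/(3!·2!) = 5040/12 = 420.

420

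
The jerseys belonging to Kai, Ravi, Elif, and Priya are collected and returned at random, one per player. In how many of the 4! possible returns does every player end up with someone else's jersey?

This is the derangement count D_4: permutations of 4 items with no fixed point.
By inclusion–exclusion this is Σ_{j=0}^{4} (−1)^j C(4,j)·(4−j)!.
Computing: 24 − 24 + 12 − 4 + 1 = 9.

9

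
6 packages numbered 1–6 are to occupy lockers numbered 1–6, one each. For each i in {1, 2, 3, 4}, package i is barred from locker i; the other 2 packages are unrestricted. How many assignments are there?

362

Let Aᵢ (for 1 ≤ i ≤ 4) be the placements that put package i in its forbidden locker. Any j of these fix j positions, leaving (6−j)! ways to fill the rest, and there are C(4,j) ways to pick which j.
By inclusion–exclusion, the number of valid placements is Σ_{j=0}^{4} (−1)^j C(4,j)·(6−j)!.
Computing: 720 − 480 + 144 − 24 + 2 = 362.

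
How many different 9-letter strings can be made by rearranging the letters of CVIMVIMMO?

Letter multiplicities in CVIMVIMMO: C×1, I×2, M×3, O×1, V×2.
Dividing 9! = 362880 by 3!·2!·2! = 24 for the repeated letters gives 15120.

15120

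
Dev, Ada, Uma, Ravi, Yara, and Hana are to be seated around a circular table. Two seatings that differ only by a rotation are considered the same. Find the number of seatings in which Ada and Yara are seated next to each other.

Glue Ada and Yara into a block (2 internal orders). Seating 5 units around a circle gives (4)! arrangements.
So 2 × (4)! = 2 × 24 = 48.

48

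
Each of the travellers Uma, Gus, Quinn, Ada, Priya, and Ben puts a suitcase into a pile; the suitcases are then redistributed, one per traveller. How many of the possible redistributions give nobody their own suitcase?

265

This is the derangement count D_6: permutations of 6 items with no fixed point.
By inclusion–exclusion this is Σ_{j=0}^{6} (−1)^j C(6,j)·(6−j)!.
Computing: 720 − 720 + 360 − 120 + 30 − 6 + 1 = 265.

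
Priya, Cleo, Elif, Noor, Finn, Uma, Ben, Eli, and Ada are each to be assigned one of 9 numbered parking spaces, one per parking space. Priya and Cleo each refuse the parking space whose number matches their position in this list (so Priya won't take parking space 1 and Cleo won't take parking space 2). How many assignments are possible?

287280

Let Aᵢ (for i ∈ {1, 2}) be the placements that put person i in their forbidden parking space. Any j of these fix j positions, leaving (9−j)! ways to fill the rest, and there are C(2,j) ways to pick which j.
By inclusion–exclusion, the number of valid placements is Σ_{j=0}^{2} (−1)^j C(2,j)·(9−j)!.
Computing: 362880 − 80640 + 5040 = 287280.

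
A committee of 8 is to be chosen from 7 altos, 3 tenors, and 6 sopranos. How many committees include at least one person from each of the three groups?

Total 8-person selections from all 16: C(16,8) = 12870.
Selections missing a whole group: no altos → C(9,8) = 9; no tenors → C(13,8) = 1287; no sopranos → C(10,8) = 45.
Add back selections omitting two groups (i.e. drawn from a single group): C(7,8) + C(3,8) + C(6,8) = 0.
By inclusion–exclusion: 12870 − 1341 + 0 = 11529.

11529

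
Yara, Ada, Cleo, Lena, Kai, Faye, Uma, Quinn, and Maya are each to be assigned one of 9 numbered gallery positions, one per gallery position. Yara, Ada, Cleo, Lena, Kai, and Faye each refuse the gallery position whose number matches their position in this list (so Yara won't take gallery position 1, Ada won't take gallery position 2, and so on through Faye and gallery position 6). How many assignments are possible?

183822

Let Aᵢ (for 1 ≤ i ≤ 6) be the placements that put person i in their forbidden gallery position. Any j of these fix j positions, leaving (9−j)! ways to fill the rest, and there are C(6,j) ways to pick which j.
By inclusion–exclusion, the number of valid placements is Σ_{j=0}^{6} (−1)^j C(6,j)·(9−j)!.
Computing: 362880 − 241920 + 75600 − 14400 + 1800 − 144 + 6 = 183822.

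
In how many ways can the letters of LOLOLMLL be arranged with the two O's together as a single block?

42

Treat the 2 copies of O as a single block. The multiset to arrange is then {OO, L, L, L, L, L, M}, 7 items in all.
That gives (7)!/(5!) = 42 arrangements.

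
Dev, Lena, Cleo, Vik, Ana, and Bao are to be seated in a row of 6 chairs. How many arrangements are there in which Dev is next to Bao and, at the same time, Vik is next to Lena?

96

Treat {Dev,Bao} as one block (2 orders) and {Vik,Lena} as another (2 orders).
That leaves 4 units to arrange: 2 × 2 × 4! = 4 × 24 = 96.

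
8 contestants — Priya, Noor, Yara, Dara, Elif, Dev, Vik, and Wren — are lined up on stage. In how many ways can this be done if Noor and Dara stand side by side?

Place the 6 others and the Noor-Dara pair as 7 objects in a line; the pair has 2 internal arrangements.
That gives 2 × 7! = 2 × 5040 = 10080.

10080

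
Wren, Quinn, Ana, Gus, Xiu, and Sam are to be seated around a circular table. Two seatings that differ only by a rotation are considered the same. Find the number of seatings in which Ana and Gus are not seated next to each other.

All circular seatings of 6 people number (5)! = 120.
Seatings with Ana beside Gus: treat them as a block with 2 internal orders, giving 2 × (4)! = 48.
Subtracting, 120 − 48 = 72.

72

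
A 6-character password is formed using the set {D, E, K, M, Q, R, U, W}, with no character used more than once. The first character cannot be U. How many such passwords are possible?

17640

The first character has 8−1 = 7 choices (anything except U).
The remaining 5 characters are filled from the other 7 symbols without repetition: 7 × 6 × 5 × 4 × 3 = 2520.
Total: 7 × 2520 = 17640.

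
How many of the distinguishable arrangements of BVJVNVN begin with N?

With the first slot taken by N, it remains to arrange the other 6 letters (BVJVVN).
Those 6 letters have V appearing 3 times, giving (6)!/(3!) = 120.

120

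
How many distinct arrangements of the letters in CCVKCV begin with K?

With the first slot taken by K, it remains to arrange the other 5 letters (CCVCV).
Those 5 letters have C appearing 3 times and V appearing twice, giving (5)!/(3!·2!) = 10.

10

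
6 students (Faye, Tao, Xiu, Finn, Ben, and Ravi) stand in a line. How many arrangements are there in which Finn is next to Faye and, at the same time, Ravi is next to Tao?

Treat {Finn,Faye} as one block (2 orders) and {Ravi,Tao} as another (2 orders).
That leaves 4 units to arrange: 2 × 2 × 4! = 4 × 24 = 96.

96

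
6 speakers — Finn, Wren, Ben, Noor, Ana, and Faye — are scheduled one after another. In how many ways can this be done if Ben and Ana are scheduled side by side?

240

Treat {Ben, Ana} as a single unit. There are 5 units to order, and the pair itself can be ordered 2 ways.
That gives 2 × 5! = 2 × 120 = 240.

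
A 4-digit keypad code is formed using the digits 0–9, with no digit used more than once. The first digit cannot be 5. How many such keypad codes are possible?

The first digit has 10−1 = 9 choices (anything except 5).
The remaining 3 digits are filled from the other 9 symbols without repetition: 9 × 8 × 7 = 504.
Total: 9 × 504 = 4536.

4536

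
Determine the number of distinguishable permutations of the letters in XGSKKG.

The 6 letters of XGSKKG have repeats: G appearing twice and K appearing twice.
Dividing 6! = 720 by 2!·2! = 4 for the repeated letters gives 180.

180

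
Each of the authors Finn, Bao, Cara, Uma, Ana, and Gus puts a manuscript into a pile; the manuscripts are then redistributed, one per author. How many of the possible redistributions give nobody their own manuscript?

Count assignments avoiding every fixed point. For any j of the 6 authors fixed to their own manuscript, the other 6−j can be arranged in (6−j)! ways.
By inclusion–exclusion this is Σ_{j=0}^{6} (−1)^j C(6,j)·(6−j)!.
Computing: 720 − 720 + 360 − 120 + 30 − 6 + 1 = 265.

265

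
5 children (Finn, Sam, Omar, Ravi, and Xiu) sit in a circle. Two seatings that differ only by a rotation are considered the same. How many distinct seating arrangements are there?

Seat Finn anywhere (absorbing the rotational symmetry), then permute the other 4: (4)! = 24.

24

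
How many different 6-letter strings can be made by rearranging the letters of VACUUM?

360

VACUUM has 6 letters with U appearing twice.
Dividing 6! = 720 by 2! = 2 for the repeated letters gives 360.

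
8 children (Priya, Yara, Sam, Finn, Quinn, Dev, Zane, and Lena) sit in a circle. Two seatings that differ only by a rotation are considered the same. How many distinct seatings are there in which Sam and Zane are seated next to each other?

Glue Sam and Zane into a block (2 internal orders). Seating 7 units around a circle gives (6)! arrangements.
So 2 × (6)! = 2 × 720 = 1440.

1440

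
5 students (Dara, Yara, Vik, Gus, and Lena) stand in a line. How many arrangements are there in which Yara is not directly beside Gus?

Of the 5! = 120 arrangements, those with Yara and Gus adjacent number 2 × 4! = 48 (treat the pair as a block with 2 internal orders).
Complementary counting: 120 − 48 = 72.

72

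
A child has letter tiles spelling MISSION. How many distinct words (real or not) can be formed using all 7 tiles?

1260

Letter multiplicities in MISSION: I×2, M×1, N×1, O×1, S×2.
So there are 7! / (2!·2!) = 1260 distinguishable arrangements.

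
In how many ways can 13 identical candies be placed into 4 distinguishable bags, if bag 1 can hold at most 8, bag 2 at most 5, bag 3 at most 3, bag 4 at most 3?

63

By stars and bars, unrestricted non-negative solutions to x_1+…+x_4 = 13 number C(13+3,3) = 560.
Subtract solutions that violate a single cap (substitute x_i' = x_i − (cap_i+1)): x_1 ≥ 9 gives C(7,3) = 35; x_2 ≥ 6 gives C(10,3) = 120; x_3 ≥ 4 gives C(12,3) = 220; x_4 ≥ 4 gives C(12,3) = 220. Together 595.
Add back pairs where two caps are both exceeded: 0 + 1 + 1 + 20 + 20 + 56 = 98.
By inclusion–exclusion the count is 560 − 595 + 98 = 63.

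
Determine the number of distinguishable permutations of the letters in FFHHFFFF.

The 8 letters of FFHHFFFF have repeats: F appearing 6 times and H appearing twice.
The number of distinct arrangements is 8!/(6!·2!) = 40320/1440 = 28.

28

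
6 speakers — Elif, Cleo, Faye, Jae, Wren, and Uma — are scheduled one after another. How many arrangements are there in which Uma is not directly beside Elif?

480

Of the 6! = 720 arrangements, those with Uma and Elif adjacent number 2 × 5! = 240 (treat the pair as a block with 2 internal orders).
Complementary counting: 720 − 240 = 480.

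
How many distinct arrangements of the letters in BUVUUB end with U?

30

Fix U in the last position and arrange the remaining 5 letters.
Those 5 letters have B appearing twice and U appearing twice, giving (5)!/(2!·2!) = 30.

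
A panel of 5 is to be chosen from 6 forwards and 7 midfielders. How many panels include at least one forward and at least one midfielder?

Unrestricted: C(13,5) = 1287 ways to pick any 5 of the 13.
Selections missing a whole group: no forwards → C(7,5) = 21; no midfielders → C(6,5) = 6.
Both groups omitted at once is impossible, so 1287 − 27 = 1260.

1260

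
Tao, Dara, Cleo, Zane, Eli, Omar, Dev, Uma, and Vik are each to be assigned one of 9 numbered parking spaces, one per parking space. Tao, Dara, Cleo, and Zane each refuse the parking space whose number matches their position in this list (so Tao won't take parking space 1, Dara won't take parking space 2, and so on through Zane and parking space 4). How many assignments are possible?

229080

Let Aᵢ (for 1 ≤ i ≤ 4) be the placements that put person i in their forbidden parking space. Any j of these fix j positions, leaving (9−j)! ways to fill the rest, and there are C(4,j) ways to pick which j.
By inclusion–exclusion, the number of valid placements is Σ_{j=0}^{4} (−1)^j C(4,j)·(9−j)!.
Computing: 362880 − 161280 + 30240 − 2880 + 120 = 229080.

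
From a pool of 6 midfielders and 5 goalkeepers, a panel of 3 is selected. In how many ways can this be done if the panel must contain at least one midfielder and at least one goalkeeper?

With no constraint there are C(11,3) = 165 possible selections.
Subtract selections that omit an entire group: no midfielders → C(5,3) = 10; no goalkeepers → C(6,3) = 20.
Both groups omitted at once is impossible, so 165 − 30 = 135.

135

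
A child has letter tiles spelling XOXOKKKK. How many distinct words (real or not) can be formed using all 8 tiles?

XOXOKKKK has 8 letters with K appearing 4 times, O appearing twice, and X appearing twice.
The number of distinct arrangements is 8!/(4!·2!·2!) = 40320/96 = 420.

420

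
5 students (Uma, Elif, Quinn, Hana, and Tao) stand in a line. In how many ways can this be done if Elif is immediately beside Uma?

48

Place the 3 others and the Elif-Uma pair as 4 objects in a line; the pair has 2 internal arrangements.
That gives 2 × 4! = 2 × 24 = 48.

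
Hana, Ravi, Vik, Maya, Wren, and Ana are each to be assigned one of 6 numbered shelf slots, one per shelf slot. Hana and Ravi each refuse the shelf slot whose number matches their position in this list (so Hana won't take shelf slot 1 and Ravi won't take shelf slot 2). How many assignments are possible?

Let Aᵢ (for i ∈ {1, 2}) be the placements that put person i in their forbidden shelf slot. Any j of these fix j positions, leaving (6−j)! ways to fill the rest, and there are C(2,j) ways to pick which j.
By inclusion–exclusion, the number of valid placements is Σ_{j=0}^{2} (−1)^j C(2,j)·(6−j)!.
Computing: 720 − 240 + 24 = 504.

504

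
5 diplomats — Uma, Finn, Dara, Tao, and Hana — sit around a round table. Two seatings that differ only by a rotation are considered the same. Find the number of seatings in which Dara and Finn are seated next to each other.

12

Treat {Dara, Finn} as one unit (2 internal orders) and seat the resulting 4 units around the table: (3)! circular arrangements.
So 2 × (3)! = 2 × 6 = 12.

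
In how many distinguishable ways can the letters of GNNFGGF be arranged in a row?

Letter multiplicities in GNNFGGF: F×2, G×3, N×2.
The number of distinct arrangements is 7!/(3!·2!·2!) = 5040/24 = 210.

210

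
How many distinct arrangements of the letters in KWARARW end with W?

With the last slot taken by W, it remains to arrange the other 6 letters (KARARW).
Those 6 letters have A appearing twice and R appearing twice, giving (6)!/(2!·2!) = 180.

180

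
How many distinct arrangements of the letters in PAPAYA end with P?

20

Fix P in the last position and arrange the remaining 5 letters.
Those 5 letters have A appearing 3 times, giving (5)!/(3!) = 20.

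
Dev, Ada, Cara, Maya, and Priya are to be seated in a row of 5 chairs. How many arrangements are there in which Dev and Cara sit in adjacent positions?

48

Glue Dev and Cara into one block (2 internal orders), leaving 4 units to arrange in a row.
So the count is 2·(4)! = 48.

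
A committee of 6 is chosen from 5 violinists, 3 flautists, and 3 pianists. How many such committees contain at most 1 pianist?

Split by how many pianists are chosen (0 through 1).
Sum: C(3,0)·C(8,6) + C(3,1)·C(8,5) = 28 + 168 = 196.

196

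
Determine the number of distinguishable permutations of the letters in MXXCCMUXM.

5040

The 9 letters of MXXCCMUXM have repeats: C appearing twice, M appearing 3 times, and X appearing 3 times.
Dividing 9! = 362880 by 3!·3!·2! = 72 for the repeated letters gives 5040.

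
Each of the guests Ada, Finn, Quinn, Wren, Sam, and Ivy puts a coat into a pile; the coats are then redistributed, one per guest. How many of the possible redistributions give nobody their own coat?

This is the derangement count D_6: permutations of 6 items with no fixed point.
By inclusion–exclusion this is Σ_{j=0}^{6} (−1)^j C(6,j)·(6−j)!.
Computing: 720 − 720 + 360 − 120 + 30 − 6 + 1 = 265.

265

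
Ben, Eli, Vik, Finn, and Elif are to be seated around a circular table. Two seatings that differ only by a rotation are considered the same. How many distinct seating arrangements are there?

24

Fix one person's seat to break rotational symmetry; the remaining 4 people can be arranged in (4)! = 24 ways.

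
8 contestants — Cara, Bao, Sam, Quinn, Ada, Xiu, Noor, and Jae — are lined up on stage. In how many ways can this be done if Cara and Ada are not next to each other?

There are 8! = 40320 arrangements in all. If Cara and Ada are adjacent, merging them into one block gives 2·(7)! = 10080 arrangements.
Complementary counting: 40320 − 10080 = 30240.

30240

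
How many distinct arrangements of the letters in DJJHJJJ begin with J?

30

With the first slot taken by J, it remains to arrange the other 6 letters (DJHJJJ).
Those 6 letters have J appearing 4 times, giving (6)!/(4!) = 30.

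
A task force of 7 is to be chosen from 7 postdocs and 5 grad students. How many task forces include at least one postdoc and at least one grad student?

Unrestricted: C(12,7) = 792 ways to pick any 7 of the 12.
Subtract selections that omit an entire group: no postdocs → C(5,7) = 0; no grad students → C(7,7) = 1.
Both groups omitted at once is impossible, so 792 − 1 = 791.

791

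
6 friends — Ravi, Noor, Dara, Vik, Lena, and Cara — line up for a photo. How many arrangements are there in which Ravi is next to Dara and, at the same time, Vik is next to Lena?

96

Treat {Ravi,Dara} as one block (2 orders) and {Vik,Lena} as another (2 orders).
That leaves 4 units to arrange: 2 × 2 × 4! = 4 × 24 = 96.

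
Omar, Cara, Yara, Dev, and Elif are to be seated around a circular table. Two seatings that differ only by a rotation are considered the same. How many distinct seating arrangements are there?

24

Around a circle, 5 distinct people have 5!/5 = (4)! = 24 rotationally distinct seatings.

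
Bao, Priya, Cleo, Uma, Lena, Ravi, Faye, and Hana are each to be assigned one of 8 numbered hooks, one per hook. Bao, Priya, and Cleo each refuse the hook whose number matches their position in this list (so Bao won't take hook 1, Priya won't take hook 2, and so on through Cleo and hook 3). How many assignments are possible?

Let Aᵢ (for i ∈ {1, 2, 3}) be the placements that put person i in their forbidden hook. Any j of these fix j positions, leaving (8−j)! ways to fill the rest, and there are C(3,j) ways to pick which j.
By inclusion–exclusion, the number of valid placements is Σ_{j=0}^{3} (−1)^j C(3,j)·(8−j)!.
Computing: 40320 − 15120 + 2160 − 120 = 27240.

27240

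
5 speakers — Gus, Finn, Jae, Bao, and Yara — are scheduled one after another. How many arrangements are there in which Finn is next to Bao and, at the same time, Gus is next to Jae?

24

Treat {Finn,Bao} as one block (2 orders) and {Gus,Jae} as another (2 orders).
That leaves 3 units to arrange: 2 × 2 × 3! = 4 × 6 = 24.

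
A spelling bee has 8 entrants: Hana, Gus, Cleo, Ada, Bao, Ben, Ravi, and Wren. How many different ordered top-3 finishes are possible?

336

There are 8 choices for 1st place, 7 for 2nd, and 6 for 3rd.
That gives 8 × 7 × 6 = 336.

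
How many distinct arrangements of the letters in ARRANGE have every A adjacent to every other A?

360

Treat the 2 copies of A as a single block. The multiset to arrange is then {AA, E, G, N, R, R}, 6 items in all.
That gives (6)!/(2!) = 360 arrangements.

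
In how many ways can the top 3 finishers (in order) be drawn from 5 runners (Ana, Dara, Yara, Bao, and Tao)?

This is an ordered selection of 3 from 5: P(5,3).
That gives 5 × 4 × 3 = 60.

60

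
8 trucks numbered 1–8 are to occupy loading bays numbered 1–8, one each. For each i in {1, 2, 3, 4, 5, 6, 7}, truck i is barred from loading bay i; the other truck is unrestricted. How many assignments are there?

16687

Let Aᵢ (for 1 ≤ i ≤ 7) be the placements that put truck i in its forbidden loading bay. Any j of these fix j positions, leaving (8−j)! ways to fill the rest, and there are C(7,j) ways to pick which j.
By inclusion–exclusion, the number of valid placements is Σ_{j=0}^{7} (−1)^j C(7,j)·(8−j)!.
Computing: 40320 − 35280 + 15120 − 4200 + 840 − 126 + 14 − 1 = 16687.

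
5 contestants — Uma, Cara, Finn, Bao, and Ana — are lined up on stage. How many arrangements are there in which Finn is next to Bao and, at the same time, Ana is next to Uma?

24

Treat {Finn,Bao} as one block (2 orders) and {Ana,Uma} as another (2 orders).
That leaves 3 units to arrange: 2 × 2 × 3! = 4 × 6 = 24.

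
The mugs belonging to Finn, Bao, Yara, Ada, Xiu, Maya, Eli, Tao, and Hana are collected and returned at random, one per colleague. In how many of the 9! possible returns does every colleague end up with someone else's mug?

Let Aᵢ be the assignments in which colleague i gets their own mug. We want the size of the complement of A₁∪…∪A_9.
By inclusion–exclusion this is Σ_{j=0}^{9} (−1)^j C(9,j)·(9−j)!.
Computing: 362880 − 362880 + 181440 − 60480 + 15120 − 3024 + 504 − 72 + 9 − 1 = 133496.

133496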